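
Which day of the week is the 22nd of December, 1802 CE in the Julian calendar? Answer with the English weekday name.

Monday

In the Gregorian calendar this is 3 January 1803 (JDN 2379594).
JDN 2379594 mod 7 = 0, and JDN 0 was a Monday, so this is a Monday.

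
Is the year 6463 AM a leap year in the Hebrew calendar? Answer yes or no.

yes

Hebrew year 6463 is year 3 of its 19-year Metonic cycle; leap years are at positions 3, 6, 8, 11, 14, 17, 19, so it is a leap year (13 months).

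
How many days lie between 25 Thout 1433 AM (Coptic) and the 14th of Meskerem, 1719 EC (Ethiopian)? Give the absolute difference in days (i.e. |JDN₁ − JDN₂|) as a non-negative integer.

3641

JDN of the first date = 2348092.
JDN of the second date = 2351733.
|2351733 − 2348092| = 3641.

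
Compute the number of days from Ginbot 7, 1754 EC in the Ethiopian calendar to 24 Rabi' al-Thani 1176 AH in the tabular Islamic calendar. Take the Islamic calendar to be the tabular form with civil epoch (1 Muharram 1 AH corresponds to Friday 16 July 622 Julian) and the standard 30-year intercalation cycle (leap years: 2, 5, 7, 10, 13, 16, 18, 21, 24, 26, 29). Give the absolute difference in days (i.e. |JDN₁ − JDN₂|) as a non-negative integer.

JDN of the first date = 2364750.
JDN of the second date = 2364933.
|2364933 − 2364750| = 183.

183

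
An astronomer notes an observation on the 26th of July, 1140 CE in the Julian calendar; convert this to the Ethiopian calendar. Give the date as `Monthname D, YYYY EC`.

The source date corresponds to 2 August 1140 in the proleptic Gregorian calendar (JDN 2137650).
That day falls on 2 Nehase 1132 EC in the Ethiopian calendar.

Nehase 2, 1132 EC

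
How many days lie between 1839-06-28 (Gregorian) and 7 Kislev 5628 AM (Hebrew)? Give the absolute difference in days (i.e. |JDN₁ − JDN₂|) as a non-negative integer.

First date → JDN 2392919; second date → JDN 2403305.
The interval is |2392919 − 2403305| = 10386 days.

10386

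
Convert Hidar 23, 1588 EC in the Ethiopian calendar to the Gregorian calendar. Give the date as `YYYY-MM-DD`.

1595-11-30

Julian Day Number of the source date = 2303955.
Converting JDN 2303955 to the Gregorian calendar gives 30 November 1595 CE.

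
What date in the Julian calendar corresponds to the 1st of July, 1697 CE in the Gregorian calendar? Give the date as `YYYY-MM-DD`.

For dates in this range the Gregorian date is 10 days ahead of the Julian.
1 July 1697 Gregorian − 10 days → 21 June 1697 Julian.

1697-06-21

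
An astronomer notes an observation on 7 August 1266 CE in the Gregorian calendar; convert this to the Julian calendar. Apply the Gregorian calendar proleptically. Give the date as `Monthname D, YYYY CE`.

At this point the Julian calendar is 7 days behind the Gregorian.
7 August 1266 Gregorian − 7 days → 31 July 1266 Julian.

July 31, 1266 CE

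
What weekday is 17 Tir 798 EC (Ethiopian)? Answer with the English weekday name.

Monday

Equivalently 16 January 806 Gregorian, JDN 2015461.
2015461 ≡ 0 (mod 7); counting from Monday = 0 gives Monday.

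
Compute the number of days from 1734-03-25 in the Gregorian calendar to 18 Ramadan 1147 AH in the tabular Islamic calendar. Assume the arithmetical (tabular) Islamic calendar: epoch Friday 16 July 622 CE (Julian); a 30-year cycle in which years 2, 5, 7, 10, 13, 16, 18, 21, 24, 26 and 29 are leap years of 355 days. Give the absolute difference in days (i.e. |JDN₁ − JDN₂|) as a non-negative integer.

323

JDN of the first date = 2354474.
JDN of the second date = 2354797.
|2354797 − 2354474| = 323.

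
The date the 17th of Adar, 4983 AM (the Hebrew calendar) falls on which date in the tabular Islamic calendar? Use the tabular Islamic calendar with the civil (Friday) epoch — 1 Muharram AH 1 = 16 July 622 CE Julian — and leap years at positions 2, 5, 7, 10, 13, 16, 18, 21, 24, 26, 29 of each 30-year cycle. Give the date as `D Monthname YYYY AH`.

Julian Day Number of the source date = 2167808.
Converting JDN 2167808 to the tabular Islamic calendar gives 16 Muharram 620 AH.

16 Muharram 620 AH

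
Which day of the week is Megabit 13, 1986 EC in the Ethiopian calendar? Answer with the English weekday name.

In the Gregorian calendar this is 22 March 1994 (JDN 2449434).
Since JDN mod 7 = 1 (0 = Monday), the day is Tuesday.

Tuesday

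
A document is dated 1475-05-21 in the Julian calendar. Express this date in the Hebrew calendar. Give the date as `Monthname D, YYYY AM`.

The source date corresponds to 30 May 1475 in the proleptic Gregorian calendar (JDN 2259942).
That day falls on 15 Sivan 5235 AM in the Hebrew calendar.

Sivan 15, 5235 AM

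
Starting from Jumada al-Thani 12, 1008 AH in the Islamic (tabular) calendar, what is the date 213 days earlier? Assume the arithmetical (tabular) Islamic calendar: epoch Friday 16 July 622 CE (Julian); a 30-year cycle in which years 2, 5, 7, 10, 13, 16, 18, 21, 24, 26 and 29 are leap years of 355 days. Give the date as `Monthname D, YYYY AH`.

JDN of Jumada al-Thani 12, 1008 AH = 2305446.
2305446 − 213 = 2305233.
JDN 2305233 in the tabular Islamic calendar is Dhu al-Qa'dah 6, 1007 AH.

Dhu al-Qa'dah 6, 1007 AH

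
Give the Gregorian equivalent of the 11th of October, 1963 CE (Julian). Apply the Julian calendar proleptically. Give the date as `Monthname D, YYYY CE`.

October 24, 1963 CE

At this point the Julian calendar is 13 days behind the Gregorian.
11 October 1963 Julian + 13 days → 24 October 1963 Gregorian.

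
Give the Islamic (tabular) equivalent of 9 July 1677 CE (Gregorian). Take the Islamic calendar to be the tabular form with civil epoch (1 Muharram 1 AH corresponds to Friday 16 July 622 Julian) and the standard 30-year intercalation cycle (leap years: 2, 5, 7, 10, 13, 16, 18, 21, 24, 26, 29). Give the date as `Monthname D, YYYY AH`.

Both dates share Julian Day Number 2333762; in the tabular Islamic calendar that is 8 Jumada al-Awwal 1088 AH.

Jumada al-Awwal 8, 1088 AH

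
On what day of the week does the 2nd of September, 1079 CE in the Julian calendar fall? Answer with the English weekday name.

Monday

In the proleptic Gregorian calendar this is 8 September 1079 (JDN 2115407).
JDN 2115407 mod 7 = 0, and JDN 0 was a Monday, so this is a Monday.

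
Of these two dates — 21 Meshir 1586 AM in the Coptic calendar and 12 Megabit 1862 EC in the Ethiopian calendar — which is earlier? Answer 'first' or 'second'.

First date → JDN 2404121; second date → JDN 2404142.
JDN 2404121 < JDN 2404142, so the first date is earlier.

first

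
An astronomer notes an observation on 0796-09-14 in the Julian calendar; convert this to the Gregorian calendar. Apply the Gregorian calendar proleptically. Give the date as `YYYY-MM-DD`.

0796-09-18

At this point the Julian calendar is 4 days behind the Gregorian.
14 September 796 Julian + 4 days → 18 September 796 Gregorian.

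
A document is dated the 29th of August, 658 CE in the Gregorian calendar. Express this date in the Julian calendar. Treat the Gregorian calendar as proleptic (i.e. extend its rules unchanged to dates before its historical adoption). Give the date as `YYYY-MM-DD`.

At this point the Julian calendar is 3 days behind the Gregorian.
29 August 658 Gregorian − 3 days → 26 August 658 Julian.

0658-08-26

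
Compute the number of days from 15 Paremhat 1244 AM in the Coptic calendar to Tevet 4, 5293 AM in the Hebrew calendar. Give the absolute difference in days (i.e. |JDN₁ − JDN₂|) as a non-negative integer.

First date → JDN 2279230; second date → JDN 2280957.
The interval is |2279230 − 2280957| = 1727 days.

1727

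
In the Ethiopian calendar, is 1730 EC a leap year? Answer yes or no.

1730 mod 4 = 2; in the Ethiopian calendar a year is leap when year mod 4 = 3, so it is a common year.

no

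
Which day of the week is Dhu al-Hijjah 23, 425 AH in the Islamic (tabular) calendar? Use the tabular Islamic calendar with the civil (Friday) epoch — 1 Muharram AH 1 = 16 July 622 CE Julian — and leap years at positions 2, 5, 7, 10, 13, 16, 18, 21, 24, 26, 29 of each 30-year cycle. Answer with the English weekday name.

Friday

This is JDN 2099038 (14 November 1034 Gregorian).
JDN 2099038 mod 7 = 4, and JDN 0 was a Monday, so this is a Friday.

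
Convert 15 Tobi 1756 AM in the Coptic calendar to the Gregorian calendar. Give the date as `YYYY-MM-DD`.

2040-01-24

Julian Day Number of the source date = 2466178.
Converting JDN 2466178 to the Gregorian calendar gives 24 January 2040 CE.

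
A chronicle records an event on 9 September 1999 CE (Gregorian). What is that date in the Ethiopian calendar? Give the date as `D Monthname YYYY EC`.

Both dates share Julian Day Number 2451431; in the Ethiopian calendar that is 4 Pagume 1991 EC.

4 Pagume 1991 EC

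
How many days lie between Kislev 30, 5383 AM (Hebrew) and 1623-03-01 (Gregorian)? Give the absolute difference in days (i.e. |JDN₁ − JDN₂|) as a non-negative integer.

88

First date → JDN 2313820; second date → JDN 2313908.
The interval is |2313820 − 2313908| = 88 days.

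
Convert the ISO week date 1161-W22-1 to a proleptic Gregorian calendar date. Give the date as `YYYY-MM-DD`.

1161-05-29

ISO week 1 of 1161 is the week containing the first Thursday of 1161.
Week 22, day 1 (Monday) lands on 1161-05-29.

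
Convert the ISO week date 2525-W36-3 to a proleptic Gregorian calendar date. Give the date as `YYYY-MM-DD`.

2525-09-05

ISO week 1 of 2525 is the week containing the first Thursday of 2525.
Week 36, day 3 (Wednesday) lands on 2525-09-05.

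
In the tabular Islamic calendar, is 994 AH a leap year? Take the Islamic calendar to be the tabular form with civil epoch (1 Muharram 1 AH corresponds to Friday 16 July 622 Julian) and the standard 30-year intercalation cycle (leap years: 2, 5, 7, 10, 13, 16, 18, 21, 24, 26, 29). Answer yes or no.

Year 994 AH is year 4 of its 30-year cycle; leap positions are 2, 5, 7, 10, 13, 16, 18, 21, 24, 26, 29, so it is a common year (354 days).

no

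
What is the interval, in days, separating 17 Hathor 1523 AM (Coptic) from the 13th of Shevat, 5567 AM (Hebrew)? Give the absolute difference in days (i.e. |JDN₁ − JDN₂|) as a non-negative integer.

JDN of the first date = 2381016.
JDN of the second date = 2381074.
|2381074 − 2381016| = 58.

58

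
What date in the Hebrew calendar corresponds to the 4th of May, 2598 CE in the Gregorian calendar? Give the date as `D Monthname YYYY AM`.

Julian Day Number of the source date = 2670084.
Converting JDN 2670084 to the Hebrew calendar gives 7 Iyar 6358 AM.

7 Iyar 6358 AM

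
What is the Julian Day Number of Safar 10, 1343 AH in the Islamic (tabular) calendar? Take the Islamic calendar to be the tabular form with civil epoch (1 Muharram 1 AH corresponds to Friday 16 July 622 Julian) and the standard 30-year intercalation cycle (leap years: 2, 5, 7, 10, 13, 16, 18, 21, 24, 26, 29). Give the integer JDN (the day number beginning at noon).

In the Gregorian calendar the same day is 10 September 1924.
JDN 2451545 is 1 January 2000 CE (Gregorian); the target day is −27506 days from there, so JDN = 2424039.

2424039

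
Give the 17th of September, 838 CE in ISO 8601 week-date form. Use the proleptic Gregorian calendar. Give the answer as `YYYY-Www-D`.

0838-W37-5

The weekday is Friday (ISO weekday 5).
That Friday belongs to ISO week 37 of ISO year 838.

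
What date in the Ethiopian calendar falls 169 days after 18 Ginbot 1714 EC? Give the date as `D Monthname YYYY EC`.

Counting 169 days forward from JDN 2350151 reaches JDN 2350320, which is 2 Hidar 1715 EC.

2 Hidar 1715 EC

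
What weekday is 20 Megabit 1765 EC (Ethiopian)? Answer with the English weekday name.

Saturday

In the Gregorian calendar this is 27 March 1773 (JDN 2368721).
Since JDN mod 7 = 5 (0 = Monday), the day is Saturday.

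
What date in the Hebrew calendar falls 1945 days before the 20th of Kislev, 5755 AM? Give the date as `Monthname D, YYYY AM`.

Tammuz 24, 5749 AM

JDN of the 20th of Kislev, 5755 AM = 2449680.
2449680 − 1945 = 2447735.
JDN 2447735 in the Hebrew calendar is Tammuz 24, 5749 AM.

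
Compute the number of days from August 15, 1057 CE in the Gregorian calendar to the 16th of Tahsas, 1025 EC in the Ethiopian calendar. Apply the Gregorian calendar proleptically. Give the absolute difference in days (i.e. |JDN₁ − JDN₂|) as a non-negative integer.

9006

JDN of the first date = 2107348.
JDN of the second date = 2098342.
|2098342 − 2107348| = 9006.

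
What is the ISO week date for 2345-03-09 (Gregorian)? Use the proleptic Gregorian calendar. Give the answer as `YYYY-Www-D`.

The weekday is Friday (ISO weekday 5).
That Friday belongs to ISO week 10 of ISO year 2345.

2345-W10-5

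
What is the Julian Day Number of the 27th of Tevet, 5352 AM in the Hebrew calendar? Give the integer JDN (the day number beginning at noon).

Equivalently 12 January 1592 (Gregorian).
JDN 2451545 is 1 January 2000 CE (Gregorian); the target day is −149008 days from there, so JDN = 2302537.

2302537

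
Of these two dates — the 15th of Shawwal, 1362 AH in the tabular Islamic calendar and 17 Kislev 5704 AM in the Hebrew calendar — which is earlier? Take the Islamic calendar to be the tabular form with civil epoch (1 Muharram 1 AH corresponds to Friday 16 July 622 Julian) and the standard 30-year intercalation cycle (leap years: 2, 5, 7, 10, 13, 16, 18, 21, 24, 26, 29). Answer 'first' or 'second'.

First date → JDN 2431013; second date → JDN 2431073.
JDN 2431013 < JDN 2431073, so the first date is earlier.

first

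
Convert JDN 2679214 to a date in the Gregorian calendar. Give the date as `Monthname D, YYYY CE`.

JDN 2451545 is 1 Jan 2000; 2679214 is +227669 days from there.

May 4, 2623 CE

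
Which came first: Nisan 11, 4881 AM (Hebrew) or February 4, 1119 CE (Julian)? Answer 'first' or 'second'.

second

First date → JDN 2130594; second date → JDN 2129807.
JDN 2129807 < JDN 2130594, so the second date is earlier.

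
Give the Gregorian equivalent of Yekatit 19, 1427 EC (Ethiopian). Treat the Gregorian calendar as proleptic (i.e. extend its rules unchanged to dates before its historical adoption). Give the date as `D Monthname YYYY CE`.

22 February 1435 CE

Both dates share Julian Day Number 2245235; in the Gregorian calendar that is 22 February 1435 CE.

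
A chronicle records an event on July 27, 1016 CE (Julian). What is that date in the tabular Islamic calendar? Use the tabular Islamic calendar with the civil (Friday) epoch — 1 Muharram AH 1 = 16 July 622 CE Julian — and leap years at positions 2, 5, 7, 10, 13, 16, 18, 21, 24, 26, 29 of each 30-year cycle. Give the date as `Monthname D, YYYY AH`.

The source date corresponds to 2 August 1016 in the proleptic Gregorian calendar (JDN 2092360).
That day falls on 18 Safar 407 AH in the tabular Islamic calendar.

Safar 18, 407 AH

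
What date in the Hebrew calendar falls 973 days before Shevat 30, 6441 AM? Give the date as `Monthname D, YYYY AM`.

Counting 973 days back from JDN 2700317 reaches JDN 2699344, which is Tammuz 2, 6438 AM.

Tammuz 2, 6438 AM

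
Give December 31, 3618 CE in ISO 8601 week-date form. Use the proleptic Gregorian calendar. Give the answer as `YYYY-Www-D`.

3619-W01-1

The weekday is Monday (ISO weekday 1).
That Monday belongs to ISO week 1 of ISO year 3619.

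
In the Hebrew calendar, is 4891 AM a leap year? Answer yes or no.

yes

Hebrew year 4891 is year 8 of its 19-year Metonic cycle; leap years are at positions 3, 6, 8, 11, 14, 17, 19, so it is a leap year (13 months).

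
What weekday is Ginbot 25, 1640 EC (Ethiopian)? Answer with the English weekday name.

In the Gregorian calendar this is 30 May 1648 (JDN 2323130).
Since JDN mod 7 = 5 (0 = Monday), the day is Saturday.

Saturday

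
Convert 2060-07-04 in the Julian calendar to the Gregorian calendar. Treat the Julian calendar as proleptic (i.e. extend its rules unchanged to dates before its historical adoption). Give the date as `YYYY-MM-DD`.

2060-07-17

For dates in this range the Gregorian date is 13 days ahead of the Julian.
4 July 2060 Julian + 13 days → 17 July 2060 Gregorian.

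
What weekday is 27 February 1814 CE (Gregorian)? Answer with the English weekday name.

Sunday

Since JDN mod 7 = 6 (0 = Monday), the day is Sunday.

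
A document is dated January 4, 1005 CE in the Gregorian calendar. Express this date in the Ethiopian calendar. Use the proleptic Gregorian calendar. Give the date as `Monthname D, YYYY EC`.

Julian Day Number of the source date = 2088132.
Converting JDN 2088132 to the Ethiopian calendar gives 3 Tir 997 EC.

Tir 3, 997 EC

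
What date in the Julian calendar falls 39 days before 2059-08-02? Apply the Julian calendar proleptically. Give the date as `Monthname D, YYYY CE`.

Counting 39 days back from JDN 2473321 reaches JDN 2473282, which is June 24, 2059 CE.

June 24, 2059 CE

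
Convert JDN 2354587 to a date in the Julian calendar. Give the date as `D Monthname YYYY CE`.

JDN 2354587 is 16 July 1734 in the Gregorian calendar.
In the Julian calendar that day is 5 July 1734 CE.

5 July 1734 CE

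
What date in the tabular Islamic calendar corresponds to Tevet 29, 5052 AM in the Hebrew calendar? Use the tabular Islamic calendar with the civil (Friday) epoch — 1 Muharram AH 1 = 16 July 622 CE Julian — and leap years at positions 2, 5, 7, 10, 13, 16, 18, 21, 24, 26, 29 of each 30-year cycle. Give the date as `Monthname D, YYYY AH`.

Dhu al-Hijjah 27, 690 AH

The source date corresponds to 28 December 1291 in the proleptic Gregorian calendar (JDN 2192950).
That day falls on 27 Dhu al-Hijjah 690 AH in the tabular Islamic calendar.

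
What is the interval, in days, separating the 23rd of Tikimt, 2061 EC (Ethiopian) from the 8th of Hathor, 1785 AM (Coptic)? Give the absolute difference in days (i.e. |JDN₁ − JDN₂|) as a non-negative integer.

JDN of the first date = 2476688.
JDN of the second date = 2476703.
|2476703 − 2476688| = 15.

15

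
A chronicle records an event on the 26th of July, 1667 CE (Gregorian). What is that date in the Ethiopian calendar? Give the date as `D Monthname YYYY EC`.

22 Hamle 1659 EC

Both dates share Julian Day Number 2330126; in the Ethiopian calendar that is 22 Hamle 1659 EC.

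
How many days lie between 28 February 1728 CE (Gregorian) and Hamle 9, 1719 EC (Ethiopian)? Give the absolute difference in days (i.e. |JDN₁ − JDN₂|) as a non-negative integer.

First date → JDN 2352257; second date → JDN 2352028.
The interval is |2352257 − 2352028| = 229 days.

229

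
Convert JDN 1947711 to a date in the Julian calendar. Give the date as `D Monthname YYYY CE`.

17 July 620 CE

The proleptic Gregorian equivalent of JDN 1947711 is 20 July 620.
In the Julian calendar that day is 17 July 620 CE.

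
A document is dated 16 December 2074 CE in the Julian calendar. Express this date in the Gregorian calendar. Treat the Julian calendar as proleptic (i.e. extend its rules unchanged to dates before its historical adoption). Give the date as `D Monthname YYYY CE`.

29 December 2074 CE

At this point the Julian calendar is 13 days behind the Gregorian.
16 December 2074 Julian + 13 days → 29 December 2074 Gregorian.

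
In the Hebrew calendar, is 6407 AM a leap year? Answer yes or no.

Hebrew year 6407 is year 4 of its 19-year Metonic cycle; leap years are at positions 3, 6, 8, 11, 14, 17, 19, so it is a common year (12 months).

no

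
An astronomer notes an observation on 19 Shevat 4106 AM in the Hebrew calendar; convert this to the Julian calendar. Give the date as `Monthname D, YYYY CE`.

Both dates share Julian Day Number 1847463; in the Julian calendar that is 29 January 346 CE.

January 29, 346 CE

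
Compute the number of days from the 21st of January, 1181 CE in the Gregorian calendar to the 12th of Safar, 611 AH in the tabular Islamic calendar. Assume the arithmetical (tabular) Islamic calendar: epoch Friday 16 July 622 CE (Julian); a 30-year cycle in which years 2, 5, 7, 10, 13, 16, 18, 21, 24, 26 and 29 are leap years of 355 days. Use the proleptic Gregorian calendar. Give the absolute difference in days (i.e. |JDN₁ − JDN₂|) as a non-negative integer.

12213

First date → JDN 2152432; second date → JDN 2164645.
The interval is |2152432 − 2164645| = 12213 days.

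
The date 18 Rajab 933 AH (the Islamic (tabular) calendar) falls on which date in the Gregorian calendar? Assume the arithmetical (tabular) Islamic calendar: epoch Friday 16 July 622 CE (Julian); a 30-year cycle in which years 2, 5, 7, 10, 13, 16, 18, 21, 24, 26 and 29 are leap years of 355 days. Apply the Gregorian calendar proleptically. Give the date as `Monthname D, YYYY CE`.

Both dates share Julian Day Number 2278904; in the Gregorian calendar that is 30 April 1527 CE.

April 30, 1527 CE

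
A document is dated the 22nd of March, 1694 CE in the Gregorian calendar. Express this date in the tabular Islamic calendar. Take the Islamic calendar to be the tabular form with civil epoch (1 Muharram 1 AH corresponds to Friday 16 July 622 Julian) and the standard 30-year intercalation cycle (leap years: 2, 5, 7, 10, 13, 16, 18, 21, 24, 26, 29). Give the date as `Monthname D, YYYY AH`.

Julian Day Number of the source date = 2339862.
Converting JDN 2339862 to the tabular Islamic calendar gives 25 Rajab 1105 AH.

Rajab 25, 1105 AH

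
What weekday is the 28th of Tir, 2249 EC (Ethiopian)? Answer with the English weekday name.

Saturday

This is JDN 2545450 (7 February 2257 Gregorian).
2545450 ≡ 5 (mod 7); counting from Monday = 0 gives Saturday.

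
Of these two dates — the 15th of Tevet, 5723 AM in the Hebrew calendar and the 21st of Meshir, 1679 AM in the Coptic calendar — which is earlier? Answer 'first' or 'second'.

First date → JDN 2438041; second date → JDN 2438089.
JDN 2438041 < JDN 2438089, so the first date is earlier.

first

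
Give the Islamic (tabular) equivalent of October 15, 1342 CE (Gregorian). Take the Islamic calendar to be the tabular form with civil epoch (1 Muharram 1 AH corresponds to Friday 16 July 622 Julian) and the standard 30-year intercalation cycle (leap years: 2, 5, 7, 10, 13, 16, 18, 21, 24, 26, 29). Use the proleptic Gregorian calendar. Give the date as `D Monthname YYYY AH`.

Julian Day Number of the source date = 2211503.
Converting JDN 2211503 to the tabular Islamic calendar gives 6 Jumada al-Awwal 743 AH.

6 Jumada al-Awwal 743 AH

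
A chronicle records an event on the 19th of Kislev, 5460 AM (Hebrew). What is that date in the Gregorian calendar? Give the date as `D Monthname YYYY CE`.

11 December 1699 CE

Both dates share Julian Day Number 2341952; in the Gregorian calendar that is 11 December 1699 CE.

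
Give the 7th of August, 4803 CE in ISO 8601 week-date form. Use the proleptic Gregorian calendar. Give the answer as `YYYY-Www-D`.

The weekday is Thursday (ISO weekday 4).
That Thursday belongs to ISO week 32 of ISO year 4803.

4803-W32-4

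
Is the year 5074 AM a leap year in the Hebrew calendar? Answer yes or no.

Hebrew year 5074 is year 1 of its 19-year Metonic cycle; leap years are at positions 3, 6, 8, 11, 14, 17, 19, so it is a common year (12 months).

no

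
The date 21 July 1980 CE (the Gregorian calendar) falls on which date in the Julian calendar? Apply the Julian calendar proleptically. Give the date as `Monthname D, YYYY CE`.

July 8, 1980 CE

The Julian–Gregorian offset here is 13 days (Julian trailing).
21 July 1980 Gregorian − 13 days → 8 July 1980 Julian.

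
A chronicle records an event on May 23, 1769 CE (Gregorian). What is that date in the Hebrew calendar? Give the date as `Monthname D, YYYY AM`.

Both dates share Julian Day Number 2367317; in the Hebrew calendar that is 16 Iyar 5529 AM.

Iyar 16, 5529 AM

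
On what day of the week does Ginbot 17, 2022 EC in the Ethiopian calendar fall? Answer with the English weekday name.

Saturday

Equivalently 25 May 2030 Gregorian, JDN 2462647.
Since JDN mod 7 = 5 (0 = Monday), the day is Saturday.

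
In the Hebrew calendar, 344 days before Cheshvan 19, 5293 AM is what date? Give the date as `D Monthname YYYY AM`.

29 Cheshvan 5292 AM

Counting 344 days back from JDN 2280912 reaches JDN 2280568, which is 29 Cheshvan 5292 AM.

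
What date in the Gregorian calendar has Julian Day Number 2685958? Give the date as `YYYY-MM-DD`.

2641-10-20

JDN 2451545 is 1 Jan 2000; 2685958 is +234413 days from there.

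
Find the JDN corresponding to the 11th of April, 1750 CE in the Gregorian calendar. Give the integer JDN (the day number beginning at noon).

JDN 2400001 is 17 November 1858 CE (Gregorian), MJD 0; the target day is −39666 days from there, so JDN = 2360335.

2360335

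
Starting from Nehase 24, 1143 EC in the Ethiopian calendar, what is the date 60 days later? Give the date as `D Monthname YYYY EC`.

Counting 60 days forward from JDN 2141689 reaches JDN 2141749, which is 18 Tikimt 1144 EC.

18 Tikimt 1144 EC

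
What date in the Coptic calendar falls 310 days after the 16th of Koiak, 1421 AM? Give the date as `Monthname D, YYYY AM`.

The starting date is JDN 2343790; 2343790 + 310 = 2344100.
JDN 2344100 corresponds to Paopi 21, 1422 AM.

Paopi 21, 1422 AM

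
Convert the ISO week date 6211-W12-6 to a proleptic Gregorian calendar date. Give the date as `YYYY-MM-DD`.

ISO week 1 of 6211 is the week containing the first Thursday of 6211.
Week 12, day 6 (Saturday) lands on 6211-03-23.

6211-03-23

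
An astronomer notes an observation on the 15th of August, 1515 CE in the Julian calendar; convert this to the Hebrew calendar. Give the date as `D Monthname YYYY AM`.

Both dates share Julian Day Number 2274638; in the Hebrew calendar that is 4 Elul 5275 AM.

4 Elul 5275 AM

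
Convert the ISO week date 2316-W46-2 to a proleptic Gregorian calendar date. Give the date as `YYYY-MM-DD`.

2316-11-14

ISO week 1 of 2316 is the week containing the first Thursday of 2316.
Week 46, day 2 (Tuesday) lands on 2316-11-14.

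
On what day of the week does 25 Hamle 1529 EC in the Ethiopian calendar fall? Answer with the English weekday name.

Equivalently 29 July 1537 Gregorian, JDN 2282647.
Since JDN mod 7 = 3 (0 = Monday), the day is Thursday.

Thursday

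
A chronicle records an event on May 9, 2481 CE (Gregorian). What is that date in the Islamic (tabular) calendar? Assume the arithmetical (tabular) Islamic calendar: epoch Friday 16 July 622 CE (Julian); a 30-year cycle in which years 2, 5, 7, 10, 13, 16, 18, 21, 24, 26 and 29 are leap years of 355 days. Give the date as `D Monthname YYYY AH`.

10 Dhu al-Qa'dah 1916 AH

Both dates share Julian Day Number 2627356; in the tabular Islamic calendar that is 10 Dhu al-Qa'dah 1916 AH.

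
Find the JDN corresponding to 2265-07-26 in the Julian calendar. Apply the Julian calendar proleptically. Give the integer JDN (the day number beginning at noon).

2548556

In the Gregorian calendar the same day is 10 August 2265.
JDN 2451545 is 1 January 2000 CE (Gregorian); the target day is +97011 days from there, so JDN = 2548556.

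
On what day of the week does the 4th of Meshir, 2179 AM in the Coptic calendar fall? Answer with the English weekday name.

Equivalently 14 February 2463 Gregorian, JDN 2620697.
2620697 ≡ 2 (mod 7); counting from Monday = 0 gives Wednesday.

Wednesday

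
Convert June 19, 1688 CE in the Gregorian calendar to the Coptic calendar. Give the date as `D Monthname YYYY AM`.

Both dates share Julian Day Number 2337760; in the Coptic calendar that is 15 Paoni 1404 AM.

15 Paoni 1404 AM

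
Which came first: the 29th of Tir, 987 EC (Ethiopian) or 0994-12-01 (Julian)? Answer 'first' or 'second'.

second

Converting both to JDN: 2084505 vs 2084451; the smaller is the second.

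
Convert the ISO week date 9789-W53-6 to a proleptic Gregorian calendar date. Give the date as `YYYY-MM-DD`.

9790-01-02

ISO week 1 of 9789 is the week containing the first Thursday of 9789.
Week 53, day 6 (Saturday) lands on 9790-01-02.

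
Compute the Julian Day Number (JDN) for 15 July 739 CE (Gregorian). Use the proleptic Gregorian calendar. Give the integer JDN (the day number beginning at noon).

1991169

JDN 2400001 is 17 November 1858 CE (Gregorian), MJD 0; the target day is −408832 days from there, so JDN = 1991169.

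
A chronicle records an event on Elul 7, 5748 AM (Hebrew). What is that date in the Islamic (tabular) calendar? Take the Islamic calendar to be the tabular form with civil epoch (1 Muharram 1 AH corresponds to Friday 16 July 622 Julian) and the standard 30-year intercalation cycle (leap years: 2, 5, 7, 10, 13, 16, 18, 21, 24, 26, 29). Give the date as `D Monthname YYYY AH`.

7 Muharram 1409 AH

Julian Day Number of the source date = 2447394.
Converting JDN 2447394 to the tabular Islamic calendar gives 7 Muharram 1409 AH.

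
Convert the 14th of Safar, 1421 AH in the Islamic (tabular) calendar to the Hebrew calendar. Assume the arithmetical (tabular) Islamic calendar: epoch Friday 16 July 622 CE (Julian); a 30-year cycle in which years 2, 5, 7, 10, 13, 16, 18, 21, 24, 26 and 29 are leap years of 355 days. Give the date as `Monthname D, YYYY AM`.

Iyar 14, 5760 AM

Both dates share Julian Day Number 2451684; in the Hebrew calendar that is 14 Iyar 5760 AM.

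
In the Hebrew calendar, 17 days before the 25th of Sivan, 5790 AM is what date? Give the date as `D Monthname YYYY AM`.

8 Sivan 5790 AM

The starting date is JDN 2462679; 2462679 − 17 = 2462662.
JDN 2462662 corresponds to 8 Sivan 5790 AM.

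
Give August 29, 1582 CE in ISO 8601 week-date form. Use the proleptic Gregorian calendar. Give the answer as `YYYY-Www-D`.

The weekday is Sunday (ISO weekday 7).
That Sunday belongs to ISO week 34 of ISO year 1582.

1582-W34-7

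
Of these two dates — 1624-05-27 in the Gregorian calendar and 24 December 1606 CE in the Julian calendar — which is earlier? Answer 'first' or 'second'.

First date → JDN 2314361; second date → JDN 2308007.
JDN 2308007 < JDN 2314361, so the second date is earlier.

second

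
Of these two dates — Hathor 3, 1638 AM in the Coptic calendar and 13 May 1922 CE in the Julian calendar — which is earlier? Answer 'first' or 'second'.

First date → JDN 2423006; second date → JDN 2423201.
JDN 2423006 < JDN 2423201, so the first date is earlier.

first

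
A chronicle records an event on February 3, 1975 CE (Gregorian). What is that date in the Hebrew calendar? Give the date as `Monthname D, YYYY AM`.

Both dates share Julian Day Number 2442447; in the Hebrew calendar that is 22 Shevat 5735 AM.

Shevat 22, 5735 AM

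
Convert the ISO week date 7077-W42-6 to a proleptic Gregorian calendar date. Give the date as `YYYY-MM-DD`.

ISO week 1 of 7077 is the week containing the first Thursday of 7077.
Week 42, day 6 (Saturday) lands on 7077-10-20.

7077-10-20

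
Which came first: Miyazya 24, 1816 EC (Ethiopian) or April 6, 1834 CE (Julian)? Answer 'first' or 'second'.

first

First date → JDN 2387383; second date → JDN 2391022.
JDN 2387383 < JDN 2391022, so the first date is earlier.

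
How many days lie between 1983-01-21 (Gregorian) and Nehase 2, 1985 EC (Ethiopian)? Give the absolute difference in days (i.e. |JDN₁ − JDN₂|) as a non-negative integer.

First date → JDN 2445356; second date → JDN 2449208.
The interval is |2445356 − 2449208| = 3852 days.

3852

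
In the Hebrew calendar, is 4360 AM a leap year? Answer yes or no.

no

Hebrew year 4360 is year 9 of its 19-year Metonic cycle; leap years are at positions 3, 6, 8, 11, 14, 17, 19, so it is a common year (12 months).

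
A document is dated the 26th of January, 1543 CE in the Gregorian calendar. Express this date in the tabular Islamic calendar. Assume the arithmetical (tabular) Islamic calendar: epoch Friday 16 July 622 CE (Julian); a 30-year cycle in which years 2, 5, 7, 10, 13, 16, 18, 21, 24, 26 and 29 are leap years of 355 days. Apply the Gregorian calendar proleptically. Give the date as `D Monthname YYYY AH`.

9 Shawwal 949 AH

Both dates share Julian Day Number 2284654; in the tabular Islamic calendar that is 9 Shawwal 949 AH.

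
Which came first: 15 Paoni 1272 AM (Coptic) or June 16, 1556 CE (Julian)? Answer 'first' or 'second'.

First date → JDN 2289547; second date → JDN 2289554.
JDN 2289547 < JDN 2289554, so the first date is earlier.

first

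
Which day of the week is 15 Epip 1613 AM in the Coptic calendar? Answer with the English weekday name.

This is JDN 2414127 (21 July 1897 Gregorian).
Since JDN mod 7 = 2 (0 = Monday), the day is Wednesday.

Wednesday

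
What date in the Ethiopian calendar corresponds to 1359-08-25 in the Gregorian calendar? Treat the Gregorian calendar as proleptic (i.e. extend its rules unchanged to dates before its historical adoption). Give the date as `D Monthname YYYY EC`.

24 Nehase 1351 EC

Both dates share Julian Day Number 2217661; in the Ethiopian calendar that is 24 Nehase 1351 EC.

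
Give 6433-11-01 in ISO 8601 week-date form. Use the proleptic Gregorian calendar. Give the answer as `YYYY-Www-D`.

6433-W44-2

The weekday is Tuesday (ISO weekday 2).
That Tuesday belongs to ISO week 44 of ISO year 6433.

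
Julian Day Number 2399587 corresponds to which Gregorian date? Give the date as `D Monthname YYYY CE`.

JDN 2451545 is 1 Jan 2000; 2399587 is −51958 days from there.

29 September 1857 CE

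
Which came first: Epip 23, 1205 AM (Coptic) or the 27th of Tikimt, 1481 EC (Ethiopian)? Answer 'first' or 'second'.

second

Converting both to JDN: 2265113 vs 2264847; the smaller is the second.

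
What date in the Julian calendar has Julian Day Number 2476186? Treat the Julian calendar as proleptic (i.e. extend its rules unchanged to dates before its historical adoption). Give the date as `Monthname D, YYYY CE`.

June 6, 2067 CE

The Gregorian equivalent of JDN 2476186 is 19 June 2067.
In the Julian calendar that day is June 6, 2067 CE.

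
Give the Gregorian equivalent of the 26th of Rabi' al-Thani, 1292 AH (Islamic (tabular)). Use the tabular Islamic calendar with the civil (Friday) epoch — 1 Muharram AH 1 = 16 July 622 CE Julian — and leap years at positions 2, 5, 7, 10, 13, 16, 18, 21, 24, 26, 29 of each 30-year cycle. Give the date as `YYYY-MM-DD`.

1875-06-01

Both dates share Julian Day Number 2406041; in the Gregorian calendar that is 1 June 1875 CE.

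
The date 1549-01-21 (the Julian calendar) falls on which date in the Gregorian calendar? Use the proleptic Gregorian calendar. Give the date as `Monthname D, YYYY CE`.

The Julian–Gregorian offset here is 10 days (Julian trailing).
21 January 1549 Julian + 10 days → 31 January 1549 Gregorian.

January 31, 1549 CE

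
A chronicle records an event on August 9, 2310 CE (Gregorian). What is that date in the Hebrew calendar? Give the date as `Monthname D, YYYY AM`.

Av 12, 6070 AM

Julian Day Number of the source date = 2564990.
Converting JDN 2564990 to the Hebrew calendar gives 12 Av 6070 AM.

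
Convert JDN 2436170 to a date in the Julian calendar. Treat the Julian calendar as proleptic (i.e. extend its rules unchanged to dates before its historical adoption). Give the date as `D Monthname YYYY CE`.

The Gregorian equivalent of JDN 2436170 is 27 November 1957.
In the Julian calendar that day is 14 November 1957 CE.

14 November 1957 CE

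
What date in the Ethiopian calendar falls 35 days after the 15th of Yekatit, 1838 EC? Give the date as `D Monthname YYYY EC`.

The starting date is JDN 2395349; 2395349 + 35 = 2395384.
JDN 2395384 corresponds to 20 Megabit 1838 EC.

20 Megabit 1838 EC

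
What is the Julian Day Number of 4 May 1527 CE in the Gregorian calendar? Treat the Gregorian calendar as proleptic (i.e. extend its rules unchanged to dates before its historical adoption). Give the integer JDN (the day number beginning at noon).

2278908

JDN 2451545 is 1 January 2000 CE (Gregorian); the target day is −172637 days from there, so JDN = 2278908.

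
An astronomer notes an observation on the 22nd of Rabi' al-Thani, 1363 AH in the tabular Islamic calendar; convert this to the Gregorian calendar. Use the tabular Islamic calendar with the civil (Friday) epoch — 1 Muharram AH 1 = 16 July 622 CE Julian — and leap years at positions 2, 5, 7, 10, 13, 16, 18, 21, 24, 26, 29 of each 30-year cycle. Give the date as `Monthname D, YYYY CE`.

Both dates share Julian Day Number 2431197; in the Gregorian calendar that is 16 April 1944 CE.

April 16, 1944 CE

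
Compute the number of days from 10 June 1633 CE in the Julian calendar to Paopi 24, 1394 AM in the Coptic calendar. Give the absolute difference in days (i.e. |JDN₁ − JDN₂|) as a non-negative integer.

JDN of the first date = 2317672.
JDN of the second date = 2333876.
|2333876 − 2317672| = 16204.

16204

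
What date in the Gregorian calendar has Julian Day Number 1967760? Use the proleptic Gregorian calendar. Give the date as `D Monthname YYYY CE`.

Counting from JDN 2299161 = 15 Oct 1582 gives an offset of -331401 days.

11 June 675 CE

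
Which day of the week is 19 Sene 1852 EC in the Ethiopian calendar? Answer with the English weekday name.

Monday

Equivalently 25 June 1860 Gregorian, JDN 2400587.
2400587 ≡ 0 (mod 7); counting from Monday = 0 gives Monday.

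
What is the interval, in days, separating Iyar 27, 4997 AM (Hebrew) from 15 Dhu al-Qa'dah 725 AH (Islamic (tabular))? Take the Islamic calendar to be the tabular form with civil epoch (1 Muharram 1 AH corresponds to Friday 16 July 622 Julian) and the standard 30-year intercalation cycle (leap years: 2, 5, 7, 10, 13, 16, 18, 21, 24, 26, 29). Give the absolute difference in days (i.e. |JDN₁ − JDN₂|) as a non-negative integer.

JDN of the first date = 2173015.
JDN of the second date = 2205310.
|2205310 − 2173015| = 32295.

32295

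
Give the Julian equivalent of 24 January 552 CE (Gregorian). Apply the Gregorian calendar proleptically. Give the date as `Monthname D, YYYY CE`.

The Julian–Gregorian offset here is 2 days (Julian trailing).
24 January 552 Gregorian − 2 days → 22 January 552 Julian.

January 22, 552 CE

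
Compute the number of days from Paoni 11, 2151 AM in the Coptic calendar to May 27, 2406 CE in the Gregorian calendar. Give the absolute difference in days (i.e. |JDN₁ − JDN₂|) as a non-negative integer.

10617

First date → JDN 2610597; second date → JDN 2599980.
The interval is |2610597 − 2599980| = 10617 days.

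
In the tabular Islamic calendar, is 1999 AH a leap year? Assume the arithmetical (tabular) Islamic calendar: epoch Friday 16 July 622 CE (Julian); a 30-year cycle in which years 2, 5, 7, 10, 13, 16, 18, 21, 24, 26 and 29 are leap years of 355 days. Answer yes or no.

Year 1999 AH is year 19 of its 30-year cycle; leap positions are 2, 5, 7, 10, 13, 16, 18, 21, 24, 26, 29, so it is a common year (354 days).

no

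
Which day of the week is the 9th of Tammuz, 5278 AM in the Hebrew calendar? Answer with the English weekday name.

Friday

In the proleptic Gregorian calendar this is 28 June 1518 (JDN 2275676).
JDN 2275676 mod 7 = 4, and JDN 0 was a Monday, so this is a Friday.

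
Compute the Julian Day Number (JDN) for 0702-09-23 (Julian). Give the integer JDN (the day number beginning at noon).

Equivalently 27 September 702 (proleptic Gregorian).
JDN 2451545 is 1 January 2000 CE (Gregorian); the target day is −473816 days from there, so JDN = 1977729.

1977729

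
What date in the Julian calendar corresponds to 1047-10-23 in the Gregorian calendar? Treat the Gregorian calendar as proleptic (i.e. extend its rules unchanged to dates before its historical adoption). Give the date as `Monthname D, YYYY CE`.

The Julian–Gregorian offset here is 6 days (Julian trailing).
23 October 1047 Gregorian − 6 days → 17 October 1047 Julian.

October 17, 1047 CE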